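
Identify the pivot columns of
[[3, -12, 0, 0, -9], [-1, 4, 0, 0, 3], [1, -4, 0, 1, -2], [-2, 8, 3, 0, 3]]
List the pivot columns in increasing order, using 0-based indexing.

0, 2, 3

Multiply R1 by 1/3.
Add R1 to R2.
Subtract R1 from R3.
Add 2 times R1 to R4.
Swap R2 and R4.
Multiply R2 by 1/3.
Pivot columns are the columns containing a leading 1.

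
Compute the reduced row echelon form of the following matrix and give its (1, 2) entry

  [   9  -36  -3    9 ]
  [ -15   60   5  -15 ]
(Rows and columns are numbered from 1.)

ρ1 ← 1/9·ρ1
  [   1  -4  -1/3    1 ]
  [ -15  60     5  -15 ]
ρ2 ← ρ2 + 15·ρ1
  [ 1  -4  -1/3  1 ]
  [ 0   0     0  0 ]

-4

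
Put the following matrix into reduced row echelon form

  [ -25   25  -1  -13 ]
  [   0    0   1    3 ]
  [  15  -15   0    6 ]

R1 -> -1/25·R1
  [  1   -1  1/25  13/25 ]
  [  0    0     1      3 ]
  [ 15  -15     0      6 ]
R3 -> R3 − 15·R1
  [ 1  -1  1/25  13/25 ]
  [ 0   0     1      3 ]
  [ 0   0  -3/5   -9/5 ]
R3 -> R3 + 3/5·R2
  [ 1  -1  1/25  13/25 ]
  [ 0   0     1      3 ]
  [ 0   0     0      0 ]
R1 -> R1 − 1/25·R2
  [ 1  -1  0  2/5 ]
  [ 0   0  1    3 ]
  [ 0   0  0    0 ]

[[1, -1, 0, 2/5], [0, 0, 1, 3], [0, 0, 0, 0]]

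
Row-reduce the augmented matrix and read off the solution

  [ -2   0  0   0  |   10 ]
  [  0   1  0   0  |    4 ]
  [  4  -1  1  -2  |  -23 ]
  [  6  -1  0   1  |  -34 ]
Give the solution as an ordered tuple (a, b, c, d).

(-5, 4, 1, 0)

r1 ← -1/2·r1
  [ 1   0  0   0  |   -5 ]
  [ 0   1  0   0  |    4 ]
  [ 4  -1  1  -2  |  -23 ]
  [ 6  -1  0   1  |  -34 ]
r3 ← r3 − 4·r1
  [ 1   0  0   0  |   -5 ]
  [ 0   1  0   0  |    4 ]
  [ 0  -1  1  -2  |   -3 ]
  [ 6  -1  0   1  |  -34 ]
r4 ← r4 − 6·r1
  [ 1   0  0   0  |  -5 ]
  [ 0   1  0   0  |   4 ]
  [ 0  -1  1  -2  |  -3 ]
  [ 0  -1  0   1  |  -4 ]
r3 ← r3 + r2
  [ 1   0  0   0  |  -5 ]
  [ 0   1  0   0  |   4 ]
  [ 0   0  1  -2  |   1 ]
  [ 0  -1  0   1  |  -4 ]
r4 ← r4 + r2
  [ 1  0  0   0  |  -5 ]
  [ 0  1  0   0  |   4 ]
  [ 0  0  1  -2  |   1 ]
  [ 0  0  0   1  |   0 ]
r3 ← r3 + 2·r4
  [ 1  0  0  0  |  -5 ]
  [ 0  1  0  0  |   4 ]
  [ 0  0  1  0  |   1 ]
  [ 0  0  0  1  |   0 ]
Reading off the last column: a = -5, b = 4, c = 1, d = 0.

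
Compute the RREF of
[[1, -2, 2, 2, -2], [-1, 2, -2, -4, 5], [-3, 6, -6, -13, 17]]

[[1, -2, 2, 0, 0], [0, 0, 0, 1, 0], [0, 0, 0, 0, 1]]

ρ2 → ρ2 + ρ1
ρ3 → ρ3 + 3·ρ1
ρ2 → -1/2·ρ2
ρ3 → ρ3 + 7·ρ2
ρ3 → 2·ρ3
ρ2 → ρ2 + 3/2·ρ3
ρ1 → ρ1 + 2·ρ3
ρ1 → ρ1 − 2·ρ2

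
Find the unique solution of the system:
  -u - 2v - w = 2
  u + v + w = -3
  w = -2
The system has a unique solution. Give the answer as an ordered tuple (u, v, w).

Form the augmented matrix and row-reduce:
  [ -1  -2  -1  |   2 ]
  [  1   1   1  |  -3 ]
  [  0   0   1  |  -2 ]
ρ1 ← -1·ρ1
ρ2 ← ρ2 − ρ1
ρ2 ← -1·ρ2
ρ1 ← ρ1 − ρ3
ρ1 ← ρ1 − 2·ρ2
Reading off the last column: u = -2, v = 1, w = -2.

(-2, 1, -2)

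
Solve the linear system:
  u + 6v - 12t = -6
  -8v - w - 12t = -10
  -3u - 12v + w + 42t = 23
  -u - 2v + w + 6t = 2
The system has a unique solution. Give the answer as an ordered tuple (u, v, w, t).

Form the augmented matrix and row-reduce:
  [  1    6   0  -12  |   -6 ]
  [  0   -8  -1  -12  |  -10 ]
  [ -3  -12   1   42  |   23 ]
  [ -1   -2   1    6  |    2 ]
R3 -> R3 + 3·R1
  [  1   6   0  -12  |   -6 ]
  [  0  -8  -1  -12  |  -10 ]
  [  0   6   1    6  |    5 ]
  [ -1  -2   1    6  |    2 ]
R4 -> R4 + R1
  [ 1   6   0  -12  |   -6 ]
  [ 0  -8  -1  -12  |  -10 ]
  [ 0   6   1    6  |    5 ]
  [ 0   4   1   -6  |   -4 ]
R2 -> -1/8·R2
  [ 1  6    0  -12  |   -6 ]
  [ 0  1  1/8  3/2  |  5/4 ]
  [ 0  6    1    6  |    5 ]
  [ 0  4    1   -6  |   -4 ]
R3 -> R3 − 6·R2
  [ 1  6    0  -12  |    -6 ]
  [ 0  1  1/8  3/2  |   5/4 ]
  [ 0  0  1/4   -3  |  -5/2 ]
  [ 0  4    1   -6  |    -4 ]
R4 -> R4 − 4·R2
  [ 1  6    0  -12  |    -6 ]
  [ 0  1  1/8  3/2  |   5/4 ]
  [ 0  0  1/4   -3  |  -5/2 ]
  [ 0  0  1/2  -12  |    -9 ]
R3 -> 4·R3
  [ 1  6    0  -12  |   -6 ]
  [ 0  1  1/8  3/2  |  5/4 ]
  [ 0  0    1  -12  |  -10 ]
  [ 0  0  1/2  -12  |   -9 ]
R4 -> R4 − 1/2·R3
  [ 1  6    0  -12  |   -6 ]
  [ 0  1  1/8  3/2  |  5/4 ]
  [ 0  0    1  -12  |  -10 ]
  [ 0  0    0   -6  |   -4 ]
R4 -> -1/6·R4
  [ 1  6    0  -12  |   -6 ]
  [ 0  1  1/8  3/2  |  5/4 ]
  [ 0  0    1  -12  |  -10 ]
  [ 0  0    0    1  |  2/3 ]
R3 -> R3 + 12·R4
  [ 1  6    0  -12  |   -6 ]
  [ 0  1  1/8  3/2  |  5/4 ]
  [ 0  0    1    0  |   -2 ]
  [ 0  0    0    1  |  2/3 ]
R2 -> R2 − 3/2·R4
  [ 1  6    0  -12  |   -6 ]
  [ 0  1  1/8    0  |  1/4 ]
  [ 0  0    1    0  |   -2 ]
  [ 0  0    0    1  |  2/3 ]
R1 -> R1 + 12·R4
  [ 1  6    0  0  |    2 ]
  [ 0  1  1/8  0  |  1/4 ]
  [ 0  0    1  0  |   -2 ]
  [ 0  0    0  1  |  2/3 ]
R2 -> R2 − 1/8·R3
  [ 1  6  0  0  |    2 ]
  [ 0  1  0  0  |  1/2 ]
  [ 0  0  1  0  |   -2 ]
  [ 0  0  0  1  |  2/3 ]
R1 -> R1 − 6·R2
  [ 1  0  0  0  |   -1 ]
  [ 0  1  0  0  |  1/2 ]
  [ 0  0  1  0  |   -2 ]
  [ 0  0  0  1  |  2/3 ]
Reading off the last column: u = -1, v = 1/2, w = -2, t = 2/3.

(-1, 1/2, -2, 2/3)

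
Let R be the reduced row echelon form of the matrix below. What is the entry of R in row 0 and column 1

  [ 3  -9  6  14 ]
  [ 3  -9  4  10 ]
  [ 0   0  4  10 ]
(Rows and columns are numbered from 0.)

R1 -> 1/3·R1
R2 -> R2 − 3·R1
R2 -> -1/2·R2
R3 -> R3 − 4·R2
R3 -> 1/2·R3
R2 -> R2 − 2·R3
R1 -> R1 − 14/3·R3
R1 -> R1 − 2·R2

-3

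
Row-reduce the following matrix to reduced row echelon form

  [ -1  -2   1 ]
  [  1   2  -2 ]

R1 ← -1·R1
  [ 1  2  -1 ]
  [ 1  2  -2 ]
R2 ← R2 − R1
  [ 1  2  -1 ]
  [ 0  0  -1 ]
R2 ← -1·R2
  [ 1  2  -1 ]
  [ 0  0   1 ]
R1 ← R1 + R2
  [ 1  2  0 ]
  [ 0  0  1 ]

[[1, 2, 0], [0, 0, 1]]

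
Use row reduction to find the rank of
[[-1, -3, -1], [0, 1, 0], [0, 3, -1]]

ρ1 := -1·ρ1
  [ 1  3   1 ]
  [ 0  1   0 ]
  [ 0  3  -1 ]
ρ3 := ρ3 − 3·ρ2
  [ 1  3   1 ]
  [ 0  1   0 ]
  [ 0  0  -1 ]
ρ3 := -1·ρ3
  [ 1  3  1 ]
  [ 0  1  0 ]
  [ 0  0  1 ]
ρ1 := ρ1 − ρ3
  [ 1  3  0 ]
  [ 0  1  0 ]
  [ 0  0  1 ]
ρ1 := ρ1 − 3·ρ2
  [ 1  0  0 ]
  [ 0  1  0 ]
  [ 0  0  1 ]
The reduced form has 3 nonzero rows.

rank = 3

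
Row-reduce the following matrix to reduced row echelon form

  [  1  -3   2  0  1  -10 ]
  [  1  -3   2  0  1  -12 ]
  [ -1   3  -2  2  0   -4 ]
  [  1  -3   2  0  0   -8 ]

[[1, -3, 2, 0, 0, 0], [0, 0, 0, 1, 0, 0], [0, 0, 0, 0, 1, 0], [0, 0, 0, 0, 0, 1]]

r2 ← r2 − r1
  [  1  -3   2  0  1  -10 ]
  [  0   0   0  0  0   -2 ]
  [ -1   3  -2  2  0   -4 ]
  [  1  -3   2  0  0   -8 ]
r3 ← r3 + r1
  [ 1  -3  2  0  1  -10 ]
  [ 0   0  0  0  0   -2 ]
  [ 0   0  0  2  1  -14 ]
  [ 1  -3  2  0  0   -8 ]
r4 ← r4 − r1
  [ 1  -3  2  0   1  -10 ]
  [ 0   0  0  0   0   -2 ]
  [ 0   0  0  2   1  -14 ]
  [ 0   0  0  0  -1    2 ]
r2 ↔ r3
  [ 1  -3  2  0   1  -10 ]
  [ 0   0  0  2   1  -14 ]
  [ 0   0  0  0   0   -2 ]
  [ 0   0  0  0  -1    2 ]
r2 ← 1/2·r2
  [ 1  -3  2  0    1  -10 ]
  [ 0   0  0  1  1/2   -7 ]
  [ 0   0  0  0    0   -2 ]
  [ 0   0  0  0   -1    2 ]
r3 ↔ r4
  [ 1  -3  2  0    1  -10 ]
  [ 0   0  0  1  1/2   -7 ]
  [ 0   0  0  0   -1    2 ]
  [ 0   0  0  0    0   -2 ]
r3 ← -1·r3
  [ 1  -3  2  0    1  -10 ]
  [ 0   0  0  1  1/2   -7 ]
  [ 0   0  0  0    1   -2 ]
  [ 0   0  0  0    0   -2 ]
r4 ← -1/2·r4
  [ 1  -3  2  0    1  -10 ]
  [ 0   0  0  1  1/2   -7 ]
  [ 0   0  0  0    1   -2 ]
  [ 0   0  0  0    0    1 ]
r3 ← r3 + 2·r4
  [ 1  -3  2  0    1  -10 ]
  [ 0   0  0  1  1/2   -7 ]
  [ 0   0  0  0    1    0 ]
  [ 0   0  0  0    0    1 ]
r2 ← r2 + 7·r4
  [ 1  -3  2  0    1  -10 ]
  [ 0   0  0  1  1/2    0 ]
  [ 0   0  0  0    1    0 ]
  [ 0   0  0  0    0    1 ]
r1 ← r1 + 10·r4
  [ 1  -3  2  0    1  0 ]
  [ 0   0  0  1  1/2  0 ]
  [ 0   0  0  0    1  0 ]
  [ 0   0  0  0    0  1 ]
r2 ← r2 − 1/2·r3
  [ 1  -3  2  0  1  0 ]
  [ 0   0  0  1  0  0 ]
  [ 0   0  0  0  1  0 ]
  [ 0   0  0  0  0  1 ]
r1 ← r1 − r3
  [ 1  -3  2  0  0  0 ]
  [ 0   0  0  1  0  0 ]
  [ 0   0  0  0  1  0 ]
  [ 0   0  0  0  0  1 ]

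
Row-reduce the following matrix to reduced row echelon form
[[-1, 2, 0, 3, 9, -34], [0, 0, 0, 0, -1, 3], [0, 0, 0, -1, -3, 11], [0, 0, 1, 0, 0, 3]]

[[1, -2, 0, 0, 0, 1], [0, 0, 1, 0, 0, 3], [0, 0, 0, 1, 0, -2], [0, 0, 0, 0, 1, -3]]

Multiply R1 by -1.
  [ 1  -2  0  -3  -9  34 ]
  [ 0   0  0   0  -1   3 ]
  [ 0   0  0  -1  -3  11 ]
  [ 0   0  1   0   0   3 ]
Swap R2 and R4.
  [ 1  -2  0  -3  -9  34 ]
  [ 0   0  1   0   0   3 ]
  [ 0   0  0  -1  -3  11 ]
  [ 0   0  0   0  -1   3 ]
Multiply R3 by -1.
  [ 1  -2  0  -3  -9   34 ]
  [ 0   0  1   0   0    3 ]
  [ 0   0  0   1   3  -11 ]
  [ 0   0  0   0  -1    3 ]
Multiply R4 by -1.
  [ 1  -2  0  -3  -9   34 ]
  [ 0   0  1   0   0    3 ]
  [ 0   0  0   1   3  -11 ]
  [ 0   0  0   0   1   -3 ]
Subtract 3 times R4 from R3.
  [ 1  -2  0  -3  -9  34 ]
  [ 0   0  1   0   0   3 ]
  [ 0   0  0   1   0  -2 ]
  [ 0   0  0   0   1  -3 ]
Add 9 times R4 to R1.
  [ 1  -2  0  -3  0   7 ]
  [ 0   0  1   0  0   3 ]
  [ 0   0  0   1  0  -2 ]
  [ 0   0  0   0  1  -3 ]
Add 3 times R3 to R1.
  [ 1  -2  0  0  0   1 ]
  [ 0   0  1  0  0   3 ]
  [ 0   0  0  1  0  -2 ]
  [ 0   0  0  0  1  -3 ]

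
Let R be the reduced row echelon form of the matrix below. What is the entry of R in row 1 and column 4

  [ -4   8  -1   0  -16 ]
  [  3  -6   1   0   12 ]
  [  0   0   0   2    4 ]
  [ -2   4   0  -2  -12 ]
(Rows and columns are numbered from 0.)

r1 ← -1/4·r1
  [  1  -2  1/4   0    4 ]
  [  3  -6    1   0   12 ]
  [  0   0    0   2    4 ]
  [ -2   4    0  -2  -12 ]
r2 ← r2 − 3·r1
  [  1  -2  1/4   0    4 ]
  [  0   0  1/4   0    0 ]
  [  0   0    0   2    4 ]
  [ -2   4    0  -2  -12 ]
r4 ← r4 + 2·r1
  [ 1  -2  1/4   0   4 ]
  [ 0   0  1/4   0   0 ]
  [ 0   0    0   2   4 ]
  [ 0   0  1/2  -2  -4 ]
r2 ← 4·r2
  [ 1  -2  1/4   0   4 ]
  [ 0   0    1   0   0 ]
  [ 0   0    0   2   4 ]
  [ 0   0  1/2  -2  -4 ]
r4 ← r4 − 1/2·r2
  [ 1  -2  1/4   0   4 ]
  [ 0   0    1   0   0 ]
  [ 0   0    0   2   4 ]
  [ 0   0    0  -2  -4 ]
r3 ← 1/2·r3
  [ 1  -2  1/4   0   4 ]
  [ 0   0    1   0   0 ]
  [ 0   0    0   1   2 ]
  [ 0   0    0  -2  -4 ]
r4 ← r4 + 2·r3
  [ 1  -2  1/4  0  4 ]
  [ 0   0    1  0  0 ]
  [ 0   0    0  1  2 ]
  [ 0   0    0  0  0 ]
r1 ← r1 − 1/4·r2
  [ 1  -2  0  0  4 ]
  [ 0   0  1  0  0 ]
  [ 0   0  0  1  2 ]
  [ 0   0  0  0  0 ]

0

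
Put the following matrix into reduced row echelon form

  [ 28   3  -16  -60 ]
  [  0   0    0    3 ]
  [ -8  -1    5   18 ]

r1 → 1/28·r1
r3 → r3 + 8·r1
r2 <=> r3
r2 → -7·r2
r3 → 1/3·r3
r2 → r2 + 6·r3
r1 → r1 + 15/7·r3
r1 → r1 − 3/28·r2

[[1, 0, -1/4, 0], [0, 1, -3, 0], [0, 0, 0, 1]]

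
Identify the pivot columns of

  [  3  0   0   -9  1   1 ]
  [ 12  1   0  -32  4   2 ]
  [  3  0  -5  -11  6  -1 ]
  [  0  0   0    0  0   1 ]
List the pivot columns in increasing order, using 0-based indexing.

Multiply ρ1 by 1/3.
  [  1  0   0   -3  1/3  1/3 ]
  [ 12  1   0  -32    4    2 ]
  [  3  0  -5  -11    6   -1 ]
  [  0  0   0    0    0    1 ]
Subtract 12 times ρ1 from ρ2.
  [ 1  0   0   -3  1/3  1/3 ]
  [ 0  1   0    4    0   -2 ]
  [ 3  0  -5  -11    6   -1 ]
  [ 0  0   0    0    0    1 ]
Subtract 3 times ρ1 from ρ3.
  [ 1  0   0  -3  1/3  1/3 ]
  [ 0  1   0   4    0   -2 ]
  [ 0  0  -5  -2    5   -2 ]
  [ 0  0   0   0    0    1 ]
Multiply ρ3 by -1/5.
  [ 1  0  0   -3  1/3  1/3 ]
  [ 0  1  0    4    0   -2 ]
  [ 0  0  1  2/5   -1  2/5 ]
  [ 0  0  0    0    0    1 ]
Subtract 2/5 times ρ4 from ρ3.
  [ 1  0  0   -3  1/3  1/3 ]
  [ 0  1  0    4    0   -2 ]
  [ 0  0  1  2/5   -1    0 ]
  [ 0  0  0    0    0    1 ]
Add 2 times ρ4 to ρ2.
  [ 1  0  0   -3  1/3  1/3 ]
  [ 0  1  0    4    0    0 ]
  [ 0  0  1  2/5   -1    0 ]
  [ 0  0  0    0    0    1 ]
Subtract 1/3 times ρ4 from ρ1.
  [ 1  0  0   -3  1/3  0 ]
  [ 0  1  0    4    0  0 ]
  [ 0  0  1  2/5   -1  0 ]
  [ 0  0  0    0    0  1 ]
Pivot columns are the columns containing a leading 1.

0, 1, 2, 5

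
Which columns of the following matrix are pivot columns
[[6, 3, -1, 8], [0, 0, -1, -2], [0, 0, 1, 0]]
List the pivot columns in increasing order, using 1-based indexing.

Multiply R1 by 1/6.
  [ 1  1/2  -1/6  4/3 ]
  [ 0    0    -1   -2 ]
  [ 0    0     1    0 ]
Multiply R2 by -1.
  [ 1  1/2  -1/6  4/3 ]
  [ 0    0     1    2 ]
  [ 0    0     1    0 ]
Subtract R2 from R3.
  [ 1  1/2  -1/6  4/3 ]
  [ 0    0     1    2 ]
  [ 0    0     0   -2 ]
Multiply R3 by -1/2.
  [ 1  1/2  -1/6  4/3 ]
  [ 0    0     1    2 ]
  [ 0    0     0    1 ]
Subtract 2 times R3 from R2.
  [ 1  1/2  -1/6  4/3 ]
  [ 0    0     1    0 ]
  [ 0    0     0    1 ]
Subtract 4/3 times R3 from R1.
  [ 1  1/2  -1/6  0 ]
  [ 0    0     1  0 ]
  [ 0    0     0  1 ]
Add 1/6 times R2 to R1.
  [ 1  1/2  0  0 ]
  [ 0    0  1  0 ]
  [ 0    0  0  1 ]
Pivot columns are the columns containing a leading 1.

1, 3, 4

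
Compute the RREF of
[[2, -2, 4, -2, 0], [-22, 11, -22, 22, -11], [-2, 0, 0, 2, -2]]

Multiply ρ1 by 1/2.
  [   1  -1    2  -1    0 ]
  [ -22  11  -22  22  -11 ]
  [  -2   0    0   2   -2 ]
Add 22 times ρ1 to ρ2.
  [  1   -1   2  -1    0 ]
  [  0  -11  22   0  -11 ]
  [ -2    0   0   2   -2 ]
Add 2 times ρ1 to ρ3.
  [ 1   -1   2  -1    0 ]
  [ 0  -11  22   0  -11 ]
  [ 0   -2   4   0   -2 ]
Multiply ρ2 by -1/11.
  [ 1  -1   2  -1   0 ]
  [ 0   1  -2   0   1 ]
  [ 0  -2   4   0  -2 ]
Add 2 times ρ2 to ρ3.
  [ 1  -1   2  -1  0 ]
  [ 0   1  -2   0  1 ]
  [ 0   0   0   0  0 ]
Add ρ2 to ρ1.
  [ 1  0   0  -1  1 ]
  [ 0  1  -2   0  1 ]
  [ 0  0   0   0  0 ]

[[1, 0, 0, -1, 1], [0, 1, -2, 0, 1], [0, 0, 0, 0, 0]]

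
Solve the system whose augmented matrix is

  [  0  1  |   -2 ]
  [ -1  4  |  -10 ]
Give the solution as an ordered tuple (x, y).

R1 <=> R2
  [ -1  4  |  -10 ]
  [  0  1  |   -2 ]
R1 → -1·R1
  [ 1  -4  |  10 ]
  [ 0   1  |  -2 ]
R1 → R1 + 4·R2
  [ 1  0  |   2 ]
  [ 0  1  |  -2 ]
Reading off the last column: x = 2, y = -2.

(2, -2)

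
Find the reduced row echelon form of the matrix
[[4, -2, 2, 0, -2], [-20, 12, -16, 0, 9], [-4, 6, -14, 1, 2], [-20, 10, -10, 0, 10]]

[[1, 0, -1, 0, -3/4], [0, 1, -3, 0, -1/2], [0, 0, 0, 1, 2], [0, 0, 0, 0, 0]]

R1 -> 1/4·R1
  [   1  -1/2  1/2  0  -1/2 ]
  [ -20    12  -16  0     9 ]
  [  -4     6  -14  1     2 ]
  [ -20    10  -10  0    10 ]
R2 -> R2 + 20·R1
  [   1  -1/2  1/2  0  -1/2 ]
  [   0     2   -6  0    -1 ]
  [  -4     6  -14  1     2 ]
  [ -20    10  -10  0    10 ]
R3 -> R3 + 4·R1
  [   1  -1/2  1/2  0  -1/2 ]
  [   0     2   -6  0    -1 ]
  [   0     4  -12  1     0 ]
  [ -20    10  -10  0    10 ]
R4 -> R4 + 20·R1
  [ 1  -1/2  1/2  0  -1/2 ]
  [ 0     2   -6  0    -1 ]
  [ 0     4  -12  1     0 ]
  [ 0     0    0  0     0 ]
R2 -> 1/2·R2
  [ 1  -1/2  1/2  0  -1/2 ]
  [ 0     1   -3  0  -1/2 ]
  [ 0     4  -12  1     0 ]
  [ 0     0    0  0     0 ]
R3 -> R3 − 4·R2
  [ 1  -1/2  1/2  0  -1/2 ]
  [ 0     1   -3  0  -1/2 ]
  [ 0     0    0  1     2 ]
  [ 0     0    0  0     0 ]
R1 -> R1 + 1/2·R2
  [ 1  0  -1  0  -3/4 ]
  [ 0  1  -3  0  -1/2 ]
  [ 0  0   0  1     2 ]
  [ 0  0   0  0     0 ]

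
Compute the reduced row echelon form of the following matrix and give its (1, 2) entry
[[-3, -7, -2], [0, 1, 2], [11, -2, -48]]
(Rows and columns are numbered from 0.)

Multiply r1 by -1/3.
  [  1  7/3  2/3 ]
  [  0    1    2 ]
  [ 11   -2  -48 ]
Subtract 11 times r1 from r3.
  [ 1    7/3     2/3 ]
  [ 0      1       2 ]
  [ 0  -83/3  -166/3 ]
Add 83/3 times r2 to r3.
  [ 1  7/3  2/3 ]
  [ 0    1    2 ]
  [ 0    0    0 ]
Subtract 7/3 times r2 from r1.
  [ 1  0  -4 ]
  [ 0  1   2 ]
  [ 0  0   0 ]

2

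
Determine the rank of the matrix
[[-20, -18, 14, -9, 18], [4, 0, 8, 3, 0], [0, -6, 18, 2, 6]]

r1 ← -1/20·r1
  [ 1  9/10  -7/10  9/20  -9/10 ]
  [ 4     0      8     3      0 ]
  [ 0    -6     18     2      6 ]
r2 ← r2 − 4·r1
  [ 1   9/10  -7/10  9/20  -9/10 ]
  [ 0  -18/5   54/5   6/5   18/5 ]
  [ 0     -6     18     2      6 ]
r2 ← -5/18·r2
  [ 1  9/10  -7/10  9/20  -9/10 ]
  [ 0     1     -3  -1/3     -1 ]
  [ 0    -6     18     2      6 ]
r3 ← r3 + 6·r2
  [ 1  9/10  -7/10  9/20  -9/10 ]
  [ 0     1     -3  -1/3     -1 ]
  [ 0     0      0     0      0 ]
r1 ← r1 − 9/10·r2
  [ 1  0   2   3/4   0 ]
  [ 0  1  -3  -1/3  -1 ]
  [ 0  0   0     0   0 ]
The reduced form has 2 nonzero rows.

rank = 2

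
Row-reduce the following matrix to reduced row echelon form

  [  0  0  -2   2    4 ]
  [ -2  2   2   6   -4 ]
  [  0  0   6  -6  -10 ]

r1 ↔ r2
r1 := -1/2·r1
r2 := -1/2·r2
r3 := r3 − 6·r2
r3 := 1/2·r3
r2 := r2 + 2·r3
r1 := r1 − 2·r3
r1 := r1 + r2

[[1, -1, 0, -4, 0], [0, 0, 1, -1, 0], [0, 0, 0, 0, 1]]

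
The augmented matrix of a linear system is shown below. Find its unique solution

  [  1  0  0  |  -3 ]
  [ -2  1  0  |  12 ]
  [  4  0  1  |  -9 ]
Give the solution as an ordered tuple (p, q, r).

(-3, 6, 3)

Add 2 times R1 to R2.
  [ 1  0  0  |  -3 ]
  [ 0  1  0  |   6 ]
  [ 4  0  1  |  -9 ]
Subtract 4 times R1 from R3.
  [ 1  0  0  |  -3 ]
  [ 0  1  0  |   6 ]
  [ 0  0  1  |   3 ]
Reading off the last column: p = -3, q = 6, r = 3.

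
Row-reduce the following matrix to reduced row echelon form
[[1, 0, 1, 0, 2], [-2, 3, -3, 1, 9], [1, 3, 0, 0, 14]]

R2 → R2 + 2·R1
  [ 1  0   1  0   2 ]
  [ 0  3  -1  1  13 ]
  [ 1  3   0  0  14 ]
R3 → R3 − R1
  [ 1  0   1  0   2 ]
  [ 0  3  -1  1  13 ]
  [ 0  3  -1  0  12 ]
R2 → 1/3·R2
  [ 1  0     1    0     2 ]
  [ 0  1  -1/3  1/3  13/3 ]
  [ 0  3    -1    0    12 ]
R3 → R3 − 3·R2
  [ 1  0     1    0     2 ]
  [ 0  1  -1/3  1/3  13/3 ]
  [ 0  0     0   -1    -1 ]
R3 → -1·R3
  [ 1  0     1    0     2 ]
  [ 0  1  -1/3  1/3  13/3 ]
  [ 0  0     0    1     1 ]
R2 → R2 − 1/3·R3
  [ 1  0     1  0  2 ]
  [ 0  1  -1/3  0  4 ]
  [ 0  0     0  1  1 ]

[[1, 0, 1, 0, 2], [0, 1, -1/3, 0, 4], [0, 0, 0, 1, 1]]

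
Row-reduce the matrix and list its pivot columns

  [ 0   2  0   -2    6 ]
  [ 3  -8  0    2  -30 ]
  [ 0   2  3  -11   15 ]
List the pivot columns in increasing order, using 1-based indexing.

R1 ↔ R2
  [ 3  -8  0    2  -30 ]
  [ 0   2  0   -2    6 ]
  [ 0   2  3  -11   15 ]
R1 -> 1/3·R1
  [ 1  -8/3  0  2/3  -10 ]
  [ 0     2  0   -2    6 ]
  [ 0     2  3  -11   15 ]
R2 -> 1/2·R2
  [ 1  -8/3  0  2/3  -10 ]
  [ 0     1  0   -1    3 ]
  [ 0     2  3  -11   15 ]
R3 -> R3 − 2·R2
  [ 1  -8/3  0  2/3  -10 ]
  [ 0     1  0   -1    3 ]
  [ 0     0  3   -9    9 ]
R3 -> 1/3·R3
  [ 1  -8/3  0  2/3  -10 ]
  [ 0     1  0   -1    3 ]
  [ 0     0  1   -3    3 ]
R1 -> R1 + 8/3·R2
  [ 1  0  0  -2  -2 ]
  [ 0  1  0  -1   3 ]
  [ 0  0  1  -3   3 ]
Pivot columns are the columns containing a leading 1.

1, 2, 3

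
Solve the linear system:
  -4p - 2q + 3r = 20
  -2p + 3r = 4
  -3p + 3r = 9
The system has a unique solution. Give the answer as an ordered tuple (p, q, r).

Form the augmented matrix and row-reduce:
  [ -4  -2  3  |  20 ]
  [ -2   0  3  |   4 ]
  [ -3   0  3  |   9 ]
R1 ← -1/4·R1
  [  1  1/2  -3/4  |  -5 ]
  [ -2    0     3  |   4 ]
  [ -3    0     3  |   9 ]
R2 ← R2 + 2·R1
  [  1  1/2  -3/4  |  -5 ]
  [  0    1   3/2  |  -6 ]
  [ -3    0     3  |   9 ]
R3 ← R3 + 3·R1
  [ 1  1/2  -3/4  |  -5 ]
  [ 0    1   3/2  |  -6 ]
  [ 0  3/2   3/4  |  -6 ]
R3 ← R3 − 3/2·R2
  [ 1  1/2  -3/4  |  -5 ]
  [ 0    1   3/2  |  -6 ]
  [ 0    0  -3/2  |   3 ]
R3 ← -2/3·R3
  [ 1  1/2  -3/4  |  -5 ]
  [ 0    1   3/2  |  -6 ]
  [ 0    0     1  |  -2 ]
R2 ← R2 − 3/2·R3
  [ 1  1/2  -3/4  |  -5 ]
  [ 0    1     0  |  -3 ]
  [ 0    0     1  |  -2 ]
R1 ← R1 + 3/4·R3
  [ 1  1/2  0  |  -13/2 ]
  [ 0    1  0  |     -3 ]
  [ 0    0  1  |     -2 ]
R1 ← R1 − 1/2·R2
  [ 1  0  0  |  -5 ]
  [ 0  1  0  |  -3 ]
  [ 0  0  1  |  -2 ]
Reading off the last column: p = -5, q = -3, r = -2.

(-5, -3, -2)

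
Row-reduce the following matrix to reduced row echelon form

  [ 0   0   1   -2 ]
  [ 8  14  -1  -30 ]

r1 <=> r2
  [ 8  14  -1  -30 ]
  [ 0   0   1   -2 ]
r1 → 1/8·r1
  [ 1  7/4  -1/8  -15/4 ]
  [ 0    0     1     -2 ]
r1 → r1 + 1/8·r2
  [ 1  7/4  0  -4 ]
  [ 0    0  1  -2 ]

[[1, 7/4, 0, -4], [0, 0, 1, -2]]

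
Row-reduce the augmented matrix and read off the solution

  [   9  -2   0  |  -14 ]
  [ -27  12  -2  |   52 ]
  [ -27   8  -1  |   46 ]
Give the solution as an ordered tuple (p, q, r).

Multiply ρ1 by 1/9.
  [   1  -2/9   0  |  -14/9 ]
  [ -27    12  -2  |     52 ]
  [ -27     8  -1  |     46 ]
Add 27 times ρ1 to ρ2.
  [   1  -2/9   0  |  -14/9 ]
  [   0     6  -2  |     10 ]
  [ -27     8  -1  |     46 ]
Add 27 times ρ1 to ρ3.
  [ 1  -2/9   0  |  -14/9 ]
  [ 0     6  -2  |     10 ]
  [ 0     2  -1  |      4 ]
Multiply ρ2 by 1/6.
  [ 1  -2/9     0  |  -14/9 ]
  [ 0     1  -1/3  |    5/3 ]
  [ 0     2    -1  |      4 ]
Subtract 2 times ρ2 from ρ3.
  [ 1  -2/9     0  |  -14/9 ]
  [ 0     1  -1/3  |    5/3 ]
  [ 0     0  -1/3  |    2/3 ]
Multiply ρ3 by -3.
  [ 1  -2/9     0  |  -14/9 ]
  [ 0     1  -1/3  |    5/3 ]
  [ 0     0     1  |     -2 ]
Add 1/3 times ρ3 to ρ2.
  [ 1  -2/9  0  |  -14/9 ]
  [ 0     1  0  |      1 ]
  [ 0     0  1  |     -2 ]
Add 2/9 times ρ2 to ρ1.
  [ 1  0  0  |  -4/3 ]
  [ 0  1  0  |     1 ]
  [ 0  0  1  |    -2 ]
Reading off the last column: p = -4/3, q = 1, r = -2.

(-4/3, 1, -2)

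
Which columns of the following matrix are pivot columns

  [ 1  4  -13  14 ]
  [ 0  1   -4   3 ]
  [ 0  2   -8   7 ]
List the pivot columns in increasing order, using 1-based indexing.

1, 2, 4

Subtract 2 times r2 from r3.
Subtract 3 times r3 from r2.
Subtract 14 times r3 from r1.
Subtract 4 times r2 from r1.
Pivot columns are the columns containing a leading 1.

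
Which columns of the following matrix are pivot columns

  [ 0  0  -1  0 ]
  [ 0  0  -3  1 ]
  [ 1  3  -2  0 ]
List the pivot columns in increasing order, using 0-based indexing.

R1 ↔ R3
  [ 1  3  -2  0 ]
  [ 0  0  -3  1 ]
  [ 0  0  -1  0 ]
R2 ← -1/3·R2
  [ 1  3  -2     0 ]
  [ 0  0   1  -1/3 ]
  [ 0  0  -1     0 ]
R3 ← R3 + R2
  [ 1  3  -2     0 ]
  [ 0  0   1  -1/3 ]
  [ 0  0   0  -1/3 ]
R3 ← -3·R3
  [ 1  3  -2     0 ]
  [ 0  0   1  -1/3 ]
  [ 0  0   0     1 ]
R2 ← R2 + 1/3·R3
  [ 1  3  -2  0 ]
  [ 0  0   1  0 ]
  [ 0  0   0  1 ]
R1 ← R1 + 2·R2
  [ 1  3  0  0 ]
  [ 0  0  1  0 ]
  [ 0  0  0  1 ]
Pivot columns are the columns containing a leading 1.

0, 2, 3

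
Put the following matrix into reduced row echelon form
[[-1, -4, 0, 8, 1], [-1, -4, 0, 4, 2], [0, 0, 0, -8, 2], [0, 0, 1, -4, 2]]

R1 → -1·R1
  [  1   4  0  -8  -1 ]
  [ -1  -4  0   4   2 ]
  [  0   0  0  -8   2 ]
  [  0   0  1  -4   2 ]
R2 → R2 + R1
  [ 1  4  0  -8  -1 ]
  [ 0  0  0  -4   1 ]
  [ 0  0  0  -8   2 ]
  [ 0  0  1  -4   2 ]
R2 <=> R4
  [ 1  4  0  -8  -1 ]
  [ 0  0  1  -4   2 ]
  [ 0  0  0  -8   2 ]
  [ 0  0  0  -4   1 ]
R3 → -1/8·R3
  [ 1  4  0  -8    -1 ]
  [ 0  0  1  -4     2 ]
  [ 0  0  0   1  -1/4 ]
  [ 0  0  0  -4     1 ]
R4 → R4 + 4·R3
  [ 1  4  0  -8    -1 ]
  [ 0  0  1  -4     2 ]
  [ 0  0  0   1  -1/4 ]
  [ 0  0  0   0     0 ]
R2 → R2 + 4·R3
  [ 1  4  0  -8    -1 ]
  [ 0  0  1   0     1 ]
  [ 0  0  0   1  -1/4 ]
  [ 0  0  0   0     0 ]
R1 → R1 + 8·R3
  [ 1  4  0  0    -3 ]
  [ 0  0  1  0     1 ]
  [ 0  0  0  1  -1/4 ]
  [ 0  0  0  0     0 ]

[[1, 4, 0, 0, -3], [0, 0, 1, 0, 1], [0, 0, 0, 1, -1/4], [0, 0, 0, 0, 0]]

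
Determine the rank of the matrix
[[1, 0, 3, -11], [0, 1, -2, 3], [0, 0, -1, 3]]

ρ3 → -1·ρ3
  [ 1  0   3  -11 ]
  [ 0  1  -2    3 ]
  [ 0  0   1   -3 ]
ρ2 → ρ2 + 2·ρ3
  [ 1  0  3  -11 ]
  [ 0  1  0   -3 ]
  [ 0  0  1   -3 ]
ρ1 → ρ1 − 3·ρ3
  [ 1  0  0  -2 ]
  [ 0  1  0  -3 ]
  [ 0  0  1  -3 ]
The reduced form has 3 nonzero rows.

rank = 3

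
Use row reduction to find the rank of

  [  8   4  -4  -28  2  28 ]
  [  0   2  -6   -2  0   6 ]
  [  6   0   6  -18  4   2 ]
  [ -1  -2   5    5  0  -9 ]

rank = 3

Multiply R1 by 1/8.
  [  1  1/2  -1/2  -7/2  1/4  7/2 ]
  [  0    2    -6    -2    0    6 ]
  [  6    0     6   -18    4    2 ]
  [ -1   -2     5     5    0   -9 ]
Subtract 6 times R1 from R3.
  [  1  1/2  -1/2  -7/2  1/4  7/2 ]
  [  0    2    -6    -2    0    6 ]
  [  0   -3     9     3  5/2  -19 ]
  [ -1   -2     5     5    0   -9 ]
Add R1 to R4.
  [ 1   1/2  -1/2  -7/2  1/4    7/2 ]
  [ 0     2    -6    -2    0      6 ]
  [ 0    -3     9     3  5/2    -19 ]
  [ 0  -3/2   9/2   3/2  1/4  -11/2 ]
Multiply R2 by 1/2.
  [ 1   1/2  -1/2  -7/2  1/4    7/2 ]
  [ 0     1    -3    -1    0      3 ]
  [ 0    -3     9     3  5/2    -19 ]
  [ 0  -3/2   9/2   3/2  1/4  -11/2 ]
Add 3 times R2 to R3.
  [ 1   1/2  -1/2  -7/2  1/4    7/2 ]
  [ 0     1    -3    -1    0      3 ]
  [ 0     0     0     0  5/2    -10 ]
  [ 0  -3/2   9/2   3/2  1/4  -11/2 ]
Add 3/2 times R2 to R4.
  [ 1  1/2  -1/2  -7/2  1/4  7/2 ]
  [ 0    1    -3    -1    0    3 ]
  [ 0    0     0     0  5/2  -10 ]
  [ 0    0     0     0  1/4   -1 ]
Multiply R3 by 2/5.
  [ 1  1/2  -1/2  -7/2  1/4  7/2 ]
  [ 0    1    -3    -1    0    3 ]
  [ 0    0     0     0    1   -4 ]
  [ 0    0     0     0  1/4   -1 ]
Subtract 1/4 times R3 from R4.
  [ 1  1/2  -1/2  -7/2  1/4  7/2 ]
  [ 0    1    -3    -1    0    3 ]
  [ 0    0     0     0    1   -4 ]
  [ 0    0     0     0    0    0 ]
Subtract 1/4 times R3 from R1.
  [ 1  1/2  -1/2  -7/2  0  9/2 ]
  [ 0    1    -3    -1  0    3 ]
  [ 0    0     0     0  1   -4 ]
  [ 0    0     0     0  0    0 ]
Subtract 1/2 times R2 from R1.
  [ 1  0   1  -3  0   3 ]
  [ 0  1  -3  -1  0   3 ]
  [ 0  0   0   0  1  -4 ]
  [ 0  0   0   0  0   0 ]
The reduced form has 3 nonzero rows.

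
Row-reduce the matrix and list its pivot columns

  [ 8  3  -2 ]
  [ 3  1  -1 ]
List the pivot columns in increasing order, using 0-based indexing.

R1 ← 1/8·R1
  [ 1  3/8  -1/4 ]
  [ 3    1    -1 ]
R2 ← R2 − 3·R1
  [ 1   3/8  -1/4 ]
  [ 0  -1/8  -1/4 ]
R2 ← -8·R2
  [ 1  3/8  -1/4 ]
  [ 0    1     2 ]
R1 ← R1 − 3/8·R2
  [ 1  0  -1 ]
  [ 0  1   2 ]
Pivot columns are the columns containing a leading 1.

0, 1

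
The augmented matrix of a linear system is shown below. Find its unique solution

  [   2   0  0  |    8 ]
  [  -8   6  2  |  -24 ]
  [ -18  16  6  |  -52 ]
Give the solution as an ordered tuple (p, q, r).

r1 -> 1/2·r1
  [   1   0  0  |    4 ]
  [  -8   6  2  |  -24 ]
  [ -18  16  6  |  -52 ]
r2 -> r2 + 8·r1
  [   1   0  0  |    4 ]
  [   0   6  2  |    8 ]
  [ -18  16  6  |  -52 ]
r3 -> r3 + 18·r1
  [ 1   0  0  |   4 ]
  [ 0   6  2  |   8 ]
  [ 0  16  6  |  20 ]
r2 -> 1/6·r2
  [ 1   0    0  |    4 ]
  [ 0   1  1/3  |  4/3 ]
  [ 0  16    6  |   20 ]
r3 -> r3 − 16·r2
  [ 1  0    0  |     4 ]
  [ 0  1  1/3  |   4/3 ]
  [ 0  0  2/3  |  -4/3 ]
r3 -> 3/2·r3
  [ 1  0    0  |    4 ]
  [ 0  1  1/3  |  4/3 ]
  [ 0  0    1  |   -2 ]
r2 -> r2 − 1/3·r3
  [ 1  0  0  |   4 ]
  [ 0  1  0  |   2 ]
  [ 0  0  1  |  -2 ]
Reading off the last column: p = 4, q = 2, r = -2.

(4, 2, -2)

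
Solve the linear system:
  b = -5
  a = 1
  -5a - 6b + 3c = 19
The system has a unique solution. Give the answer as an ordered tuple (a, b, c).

Form the augmented matrix and row-reduce:
  [  0   1  0  |  -5 ]
  [  1   0  0  |   1 ]
  [ -5  -6  3  |  19 ]
r1 <=> r2
  [  1   0  0  |   1 ]
  [  0   1  0  |  -5 ]
  [ -5  -6  3  |  19 ]
r3 → r3 + 5·r1
  [ 1   0  0  |   1 ]
  [ 0   1  0  |  -5 ]
  [ 0  -6  3  |  24 ]
r3 → r3 + 6·r2
  [ 1  0  0  |   1 ]
  [ 0  1  0  |  -5 ]
  [ 0  0  3  |  -6 ]
r3 → 1/3·r3
  [ 1  0  0  |   1 ]
  [ 0  1  0  |  -5 ]
  [ 0  0  1  |  -2 ]
Reading off the last column: a = 1, b = -5, c = -2.

(1, -5, -2)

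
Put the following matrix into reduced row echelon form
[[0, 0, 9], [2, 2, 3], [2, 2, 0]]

ρ1 <-> ρ2
  [ 2  2  3 ]
  [ 0  0  9 ]
  [ 2  2  0 ]
ρ1 → 1/2·ρ1
  [ 1  1  3/2 ]
  [ 0  0    9 ]
  [ 2  2    0 ]
ρ3 → ρ3 − 2·ρ1
  [ 1  1  3/2 ]
  [ 0  0    9 ]
  [ 0  0   -3 ]
ρ2 → 1/9·ρ2
  [ 1  1  3/2 ]
  [ 0  0    1 ]
  [ 0  0   -3 ]
ρ3 → ρ3 + 3·ρ2
  [ 1  1  3/2 ]
  [ 0  0    1 ]
  [ 0  0    0 ]
ρ1 → ρ1 − 3/2·ρ2
  [ 1  1  0 ]
  [ 0  0  1 ]
  [ 0  0  0 ]

[[1, 1, 0], [0, 0, 1], [0, 0, 0]]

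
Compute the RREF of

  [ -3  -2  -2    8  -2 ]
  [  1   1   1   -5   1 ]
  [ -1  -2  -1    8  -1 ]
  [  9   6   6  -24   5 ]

ρ1 := -1/3·ρ1
  [  1  2/3  2/3  -8/3  2/3 ]
  [  1    1    1    -5    1 ]
  [ -1   -2   -1     8   -1 ]
  [  9    6    6   -24    5 ]
ρ2 := ρ2 − ρ1
  [  1  2/3  2/3  -8/3  2/3 ]
  [  0  1/3  1/3  -7/3  1/3 ]
  [ -1   -2   -1     8   -1 ]
  [  9    6    6   -24    5 ]
ρ3 := ρ3 + ρ1
  [ 1   2/3   2/3  -8/3   2/3 ]
  [ 0   1/3   1/3  -7/3   1/3 ]
  [ 0  -4/3  -1/3  16/3  -1/3 ]
  [ 9     6     6   -24     5 ]
ρ4 := ρ4 − 9·ρ1
  [ 1   2/3   2/3  -8/3   2/3 ]
  [ 0   1/3   1/3  -7/3   1/3 ]
  [ 0  -4/3  -1/3  16/3  -1/3 ]
  [ 0     0     0     0    -1 ]
ρ2 := 3·ρ2
  [ 1   2/3   2/3  -8/3   2/3 ]
  [ 0     1     1    -7     1 ]
  [ 0  -4/3  -1/3  16/3  -1/3 ]
  [ 0     0     0     0    -1 ]
ρ3 := ρ3 + 4/3·ρ2
  [ 1  2/3  2/3  -8/3  2/3 ]
  [ 0    1    1    -7    1 ]
  [ 0    0    1    -4    1 ]
  [ 0    0    0     0   -1 ]
ρ4 := -1·ρ4
  [ 1  2/3  2/3  -8/3  2/3 ]
  [ 0    1    1    -7    1 ]
  [ 0    0    1    -4    1 ]
  [ 0    0    0     0    1 ]
ρ3 := ρ3 − ρ4
  [ 1  2/3  2/3  -8/3  2/3 ]
  [ 0    1    1    -7    1 ]
  [ 0    0    1    -4    0 ]
  [ 0    0    0     0    1 ]
ρ2 := ρ2 − ρ4
  [ 1  2/3  2/3  -8/3  2/3 ]
  [ 0    1    1    -7    0 ]
  [ 0    0    1    -4    0 ]
  [ 0    0    0     0    1 ]
ρ1 := ρ1 − 2/3·ρ4
  [ 1  2/3  2/3  -8/3  0 ]
  [ 0    1    1    -7  0 ]
  [ 0    0    1    -4  0 ]
  [ 0    0    0     0  1 ]
ρ2 := ρ2 − ρ3
  [ 1  2/3  2/3  -8/3  0 ]
  [ 0    1    0    -3  0 ]
  [ 0    0    1    -4  0 ]
  [ 0    0    0     0  1 ]
ρ1 := ρ1 − 2/3·ρ3
  [ 1  2/3  0   0  0 ]
  [ 0    1  0  -3  0 ]
  [ 0    0  1  -4  0 ]
  [ 0    0  0   0  1 ]
ρ1 := ρ1 − 2/3·ρ2
  [ 1  0  0   2  0 ]
  [ 0  1  0  -3  0 ]
  [ 0  0  1  -4  0 ]
  [ 0  0  0   0  1 ]

[[1, 0, 0, 2, 0], [0, 1, 0, -3, 0], [0, 0, 1, -4, 0], [0, 0, 0, 0, 1]]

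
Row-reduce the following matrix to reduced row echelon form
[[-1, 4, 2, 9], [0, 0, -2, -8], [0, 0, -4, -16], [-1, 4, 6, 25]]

Multiply ρ1 by -1.
  [  1  -4  -2   -9 ]
  [  0   0  -2   -8 ]
  [  0   0  -4  -16 ]
  [ -1   4   6   25 ]
Add ρ1 to ρ4.
  [ 1  -4  -2   -9 ]
  [ 0   0  -2   -8 ]
  [ 0   0  -4  -16 ]
  [ 0   0   4   16 ]
Multiply ρ2 by -1/2.
  [ 1  -4  -2   -9 ]
  [ 0   0   1    4 ]
  [ 0   0  -4  -16 ]
  [ 0   0   4   16 ]
Add 4 times ρ2 to ρ3.
  [ 1  -4  -2  -9 ]
  [ 0   0   1   4 ]
  [ 0   0   0   0 ]
  [ 0   0   4  16 ]
Subtract 4 times ρ2 from ρ4.
  [ 1  -4  -2  -9 ]
  [ 0   0   1   4 ]
  [ 0   0   0   0 ]
  [ 0   0   0   0 ]
Add 2 times ρ2 to ρ1.
  [ 1  -4  0  -1 ]
  [ 0   0  1   4 ]
  [ 0   0  0   0 ]
  [ 0   0  0   0 ]

[[1, -4, 0, -1], [0, 0, 1, 4], [0, 0, 0, 0], [0, 0, 0, 0]]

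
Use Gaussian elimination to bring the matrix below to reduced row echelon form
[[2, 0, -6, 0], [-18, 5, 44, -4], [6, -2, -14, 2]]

[[1, 0, -3, 0], [0, 1, -2, 0], [0, 0, 0, 1]]

R1 ← 1/2·R1
  [   1   0   -3   0 ]
  [ -18   5   44  -4 ]
  [   6  -2  -14   2 ]
R2 ← R2 + 18·R1
  [ 1   0   -3   0 ]
  [ 0   5  -10  -4 ]
  [ 6  -2  -14   2 ]
R3 ← R3 − 6·R1
  [ 1   0   -3   0 ]
  [ 0   5  -10  -4 ]
  [ 0  -2    4   2 ]
R2 ← 1/5·R2
  [ 1   0  -3     0 ]
  [ 0   1  -2  -4/5 ]
  [ 0  -2   4     2 ]
R3 ← R3 + 2·R2
  [ 1  0  -3     0 ]
  [ 0  1  -2  -4/5 ]
  [ 0  0   0   2/5 ]
R3 ← 5/2·R3
  [ 1  0  -3     0 ]
  [ 0  1  -2  -4/5 ]
  [ 0  0   0     1 ]
R2 ← R2 + 4/5·R3
  [ 1  0  -3  0 ]
  [ 0  1  -2  0 ]
  [ 0  0   0  1 ]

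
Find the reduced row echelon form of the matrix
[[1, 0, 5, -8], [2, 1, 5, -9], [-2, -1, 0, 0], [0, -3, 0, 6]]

[[1, 0, 0, 1], [0, 1, 0, -2], [0, 0, 1, -9/5], [0, 0, 0, 0]]

R2 ← R2 − 2·R1
  [  1   0   5  -8 ]
  [  0   1  -5   7 ]
  [ -2  -1   0   0 ]
  [  0  -3   0   6 ]
R3 ← R3 + 2·R1
  [ 1   0   5   -8 ]
  [ 0   1  -5    7 ]
  [ 0  -1  10  -16 ]
  [ 0  -3   0    6 ]
R3 ← R3 + R2
  [ 1   0   5  -8 ]
  [ 0   1  -5   7 ]
  [ 0   0   5  -9 ]
  [ 0  -3   0   6 ]
R4 ← R4 + 3·R2
  [ 1  0    5  -8 ]
  [ 0  1   -5   7 ]
  [ 0  0    5  -9 ]
  [ 0  0  -15  27 ]
R3 ← 1/5·R3
  [ 1  0    5    -8 ]
  [ 0  1   -5     7 ]
  [ 0  0    1  -9/5 ]
  [ 0  0  -15    27 ]
R4 ← R4 + 15·R3
  [ 1  0   5    -8 ]
  [ 0  1  -5     7 ]
  [ 0  0   1  -9/5 ]
  [ 0  0   0     0 ]
R2 ← R2 + 5·R3
  [ 1  0  5    -8 ]
  [ 0  1  0    -2 ]
  [ 0  0  1  -9/5 ]
  [ 0  0  0     0 ]
R1 ← R1 − 5·R3
  [ 1  0  0     1 ]
  [ 0  1  0    -2 ]
  [ 0  0  1  -9/5 ]
  [ 0  0  0     0 ]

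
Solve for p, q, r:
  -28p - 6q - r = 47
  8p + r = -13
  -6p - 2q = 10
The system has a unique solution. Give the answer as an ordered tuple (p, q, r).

(-2, 1, 3)

Form the augmented matrix and row-reduce:
  [ -28  -6  -1  |   47 ]
  [   8   0   1  |  -13 ]
  [  -6  -2   0  |   10 ]
Multiply r1 by -1/28.
  [  1  3/14  1/28  |  -47/28 ]
  [  8     0     1  |     -13 ]
  [ -6    -2     0  |      10 ]
Subtract 8 times r1 from r2.
  [  1   3/14  1/28  |  -47/28 ]
  [  0  -12/7   5/7  |     3/7 ]
  [ -6     -2     0  |      10 ]
Add 6 times r1 to r3.
  [ 1   3/14  1/28  |  -47/28 ]
  [ 0  -12/7   5/7  |     3/7 ]
  [ 0   -5/7  3/14  |   -1/14 ]
Multiply r2 by -7/12.
  [ 1  3/14   1/28  |  -47/28 ]
  [ 0     1  -5/12  |    -1/4 ]
  [ 0  -5/7   3/14  |   -1/14 ]
Add 5/7 times r2 to r3.
  [ 1  3/14   1/28  |  -47/28 ]
  [ 0     1  -5/12  |    -1/4 ]
  [ 0     0  -1/12  |    -1/4 ]
Multiply r3 by -12.
  [ 1  3/14   1/28  |  -47/28 ]
  [ 0     1  -5/12  |    -1/4 ]
  [ 0     0      1  |       3 ]
Add 5/12 times r3 to r2.
  [ 1  3/14  1/28  |  -47/28 ]
  [ 0     1     0  |       1 ]
  [ 0     0     1  |       3 ]
Subtract 1/28 times r3 from r1.
  [ 1  3/14  0  |  -25/14 ]
  [ 0     1  0  |       1 ]
  [ 0     0  1  |       3 ]
Subtract 3/14 times r2 from r1.
  [ 1  0  0  |  -2 ]
  [ 0  1  0  |   1 ]
  [ 0  0  1  |   3 ]
Reading off the last column: p = -2, q = 1, r = 3.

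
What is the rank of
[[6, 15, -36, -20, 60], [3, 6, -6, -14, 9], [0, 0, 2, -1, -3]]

rank = 3

ρ1 ← 1/6·ρ1
  [ 1  5/2  -6  -10/3  10 ]
  [ 3    6  -6    -14   9 ]
  [ 0    0   2     -1  -3 ]
ρ2 ← ρ2 − 3·ρ1
  [ 1   5/2  -6  -10/3   10 ]
  [ 0  -3/2  12     -4  -21 ]
  [ 0     0   2     -1   -3 ]
ρ2 ← -2/3·ρ2
  [ 1  5/2  -6  -10/3  10 ]
  [ 0    1  -8    8/3  14 ]
  [ 0    0   2     -1  -3 ]
ρ3 ← 1/2·ρ3
  [ 1  5/2  -6  -10/3    10 ]
  [ 0    1  -8    8/3    14 ]
  [ 0    0   1   -1/2  -3/2 ]
ρ2 ← ρ2 + 8·ρ3
  [ 1  5/2  -6  -10/3    10 ]
  [ 0    1   0   -4/3     2 ]
  [ 0    0   1   -1/2  -3/2 ]
ρ1 ← ρ1 + 6·ρ3
  [ 1  5/2  0  -19/3     1 ]
  [ 0    1  0   -4/3     2 ]
  [ 0    0  1   -1/2  -3/2 ]
ρ1 ← ρ1 − 5/2·ρ2
  [ 1  0  0    -3    -4 ]
  [ 0  1  0  -4/3     2 ]
  [ 0  0  1  -1/2  -3/2 ]
The reduced form has 3 nonzero rows.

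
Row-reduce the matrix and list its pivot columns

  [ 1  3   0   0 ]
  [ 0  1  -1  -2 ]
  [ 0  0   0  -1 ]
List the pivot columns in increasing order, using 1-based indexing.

1, 2, 4

Multiply r3 by -1.
  [ 1  3   0   0 ]
  [ 0  1  -1  -2 ]
  [ 0  0   0   1 ]
Add 2 times r3 to r2.
  [ 1  3   0  0 ]
  [ 0  1  -1  0 ]
  [ 0  0   0  1 ]
Subtract 3 times r2 from r1.
  [ 1  0   3  0 ]
  [ 0  1  -1  0 ]
  [ 0  0   0  1 ]
Pivot columns are the columns containing a leading 1.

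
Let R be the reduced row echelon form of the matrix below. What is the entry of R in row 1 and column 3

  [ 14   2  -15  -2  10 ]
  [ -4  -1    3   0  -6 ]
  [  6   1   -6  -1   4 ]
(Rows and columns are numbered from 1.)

R1 ← 1/14·R1
  [  1  1/7  -15/14  -1/7  5/7 ]
  [ -4   -1       3     0   -6 ]
  [  6    1      -6    -1    4 ]
R2 ← R2 + 4·R1
  [ 1   1/7  -15/14  -1/7    5/7 ]
  [ 0  -3/7    -9/7  -4/7  -22/7 ]
  [ 6     1      -6    -1      4 ]
R3 ← R3 − 6·R1
  [ 1   1/7  -15/14  -1/7    5/7 ]
  [ 0  -3/7    -9/7  -4/7  -22/7 ]
  [ 0   1/7     3/7  -1/7   -2/7 ]
R2 ← -7/3·R2
  [ 1  1/7  -15/14  -1/7   5/7 ]
  [ 0    1       3   4/3  22/3 ]
  [ 0  1/7     3/7  -1/7  -2/7 ]
R3 ← R3 − 1/7·R2
  [ 1  1/7  -15/14  -1/7   5/7 ]
  [ 0    1       3   4/3  22/3 ]
  [ 0    0       0  -1/3  -4/3 ]
R3 ← -3·R3
  [ 1  1/7  -15/14  -1/7   5/7 ]
  [ 0    1       3   4/3  22/3 ]
  [ 0    0       0     1     4 ]
R2 ← R2 − 4/3·R3
  [ 1  1/7  -15/14  -1/7  5/7 ]
  [ 0    1       3     0    2 ]
  [ 0    0       0     1    4 ]
R1 ← R1 + 1/7·R3
  [ 1  1/7  -15/14  0  9/7 ]
  [ 0    1       3  0    2 ]
  [ 0    0       0  1    4 ]
R1 ← R1 − 1/7·R2
  [ 1  0  -3/2  0  1 ]
  [ 0  1     3  0  2 ]
  [ 0  0     0  1  4 ]

-3/2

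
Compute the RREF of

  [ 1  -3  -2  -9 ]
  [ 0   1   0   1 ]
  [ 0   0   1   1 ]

R1 ← R1 + 2·R3
  [ 1  -3  0  -7 ]
  [ 0   1  0   1 ]
  [ 0   0  1   1 ]
R1 ← R1 + 3·R2
  [ 1  0  0  -4 ]
  [ 0  1  0   1 ]
  [ 0  0  1   1 ]

[[1, 0, 0, -4], [0, 1, 0, 1], [0, 0, 1, 1]]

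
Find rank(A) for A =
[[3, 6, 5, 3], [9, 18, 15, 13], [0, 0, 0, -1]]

rank = 2

Multiply r1 by 1/3.
  [ 1   2  5/3   1 ]
  [ 9  18   15  13 ]
  [ 0   0    0  -1 ]
Subtract 9 times r1 from r2.
  [ 1  2  5/3   1 ]
  [ 0  0    0   4 ]
  [ 0  0    0  -1 ]
Multiply r2 by 1/4.
  [ 1  2  5/3   1 ]
  [ 0  0    0   1 ]
  [ 0  0    0  -1 ]
Add r2 to r3.
  [ 1  2  5/3  1 ]
  [ 0  0    0  1 ]
  [ 0  0    0  0 ]
Subtract r2 from r1.
  [ 1  2  5/3  0 ]
  [ 0  0    0  1 ]
  [ 0  0    0  0 ]
The reduced form has 2 nonzero rows.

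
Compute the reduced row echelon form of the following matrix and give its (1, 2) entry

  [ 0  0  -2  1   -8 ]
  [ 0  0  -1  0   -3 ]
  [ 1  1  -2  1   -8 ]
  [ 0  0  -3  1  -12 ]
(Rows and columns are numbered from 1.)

Swap r1 and r3.
  [ 1  1  -2  1   -8 ]
  [ 0  0  -1  0   -3 ]
  [ 0  0  -2  1   -8 ]
  [ 0  0  -3  1  -12 ]
Multiply r2 by -1.
  [ 1  1  -2  1   -8 ]
  [ 0  0   1  0    3 ]
  [ 0  0  -2  1   -8 ]
  [ 0  0  -3  1  -12 ]
Add 2 times r2 to r3.
  [ 1  1  -2  1   -8 ]
  [ 0  0   1  0    3 ]
  [ 0  0   0  1   -2 ]
  [ 0  0  -3  1  -12 ]
Add 3 times r2 to r4.
  [ 1  1  -2  1  -8 ]
  [ 0  0   1  0   3 ]
  [ 0  0   0  1  -2 ]
  [ 0  0   0  1  -3 ]
Subtract r3 from r4.
  [ 1  1  -2  1  -8 ]
  [ 0  0   1  0   3 ]
  [ 0  0   0  1  -2 ]
  [ 0  0   0  0  -1 ]
Multiply r4 by -1.
  [ 1  1  -2  1  -8 ]
  [ 0  0   1  0   3 ]
  [ 0  0   0  1  -2 ]
  [ 0  0   0  0   1 ]
Add 2 times r4 to r3.
  [ 1  1  -2  1  -8 ]
  [ 0  0   1  0   3 ]
  [ 0  0   0  1   0 ]
  [ 0  0   0  0   1 ]
Subtract 3 times r4 from r2.
  [ 1  1  -2  1  -8 ]
  [ 0  0   1  0   0 ]
  [ 0  0   0  1   0 ]
  [ 0  0   0  0   1 ]
Add 8 times r4 to r1.
  [ 1  1  -2  1  0 ]
  [ 0  0   1  0  0 ]
  [ 0  0   0  1  0 ]
  [ 0  0   0  0  1 ]
Subtract r3 from r1.
  [ 1  1  -2  0  0 ]
  [ 0  0   1  0  0 ]
  [ 0  0   0  1  0 ]
  [ 0  0   0  0  1 ]
Add 2 times r2 to r1.
  [ 1  1  0  0  0 ]
  [ 0  0  1  0  0 ]
  [ 0  0  0  1  0 ]
  [ 0  0  0  0  1 ]

1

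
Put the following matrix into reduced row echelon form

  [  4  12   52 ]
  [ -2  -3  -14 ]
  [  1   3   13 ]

[[1, 0, 1], [0, 1, 4], [0, 0, 0]]

R1 -> 1/4·R1
  [  1   3   13 ]
  [ -2  -3  -14 ]
  [  1   3   13 ]
R2 -> R2 + 2·R1
  [ 1  3  13 ]
  [ 0  3  12 ]
  [ 1  3  13 ]
R3 -> R3 − R1
  [ 1  3  13 ]
  [ 0  3  12 ]
  [ 0  0   0 ]
R2 -> 1/3·R2
  [ 1  3  13 ]
  [ 0  1   4 ]
  [ 0  0   0 ]
R1 -> R1 − 3·R2
  [ 1  0  1 ]
  [ 0  1  4 ]
  [ 0  0  0 ]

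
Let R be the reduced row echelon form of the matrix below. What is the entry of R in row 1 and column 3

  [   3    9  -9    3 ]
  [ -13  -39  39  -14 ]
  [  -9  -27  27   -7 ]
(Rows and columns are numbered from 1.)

R1 → 1/3·R1
  [   1    3  -3    1 ]
  [ -13  -39  39  -14 ]
  [  -9  -27  27   -7 ]
R2 → R2 + 13·R1
  [  1    3  -3   1 ]
  [  0    0   0  -1 ]
  [ -9  -27  27  -7 ]
R3 → R3 + 9·R1
  [ 1  3  -3   1 ]
  [ 0  0   0  -1 ]
  [ 0  0   0   2 ]
R2 → -1·R2
  [ 1  3  -3  1 ]
  [ 0  0   0  1 ]
  [ 0  0   0  2 ]
R3 → R3 − 2·R2
  [ 1  3  -3  1 ]
  [ 0  0   0  1 ]
  [ 0  0   0  0 ]
R1 → R1 − R2
  [ 1  3  -3  0 ]
  [ 0  0   0  1 ]
  [ 0  0   0  0 ]

-3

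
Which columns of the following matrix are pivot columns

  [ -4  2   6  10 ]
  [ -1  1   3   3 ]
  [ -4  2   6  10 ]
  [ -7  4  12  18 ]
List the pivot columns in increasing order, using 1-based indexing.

1, 2

ρ1 := -1/4·ρ1
ρ2 := ρ2 + ρ1
ρ3 := ρ3 + 4·ρ1
ρ4 := ρ4 + 7·ρ1
ρ2 := 2·ρ2
ρ4 := ρ4 − 1/2·ρ2
ρ1 := ρ1 + 1/2·ρ2
Pivot columns are the columns containing a leading 1.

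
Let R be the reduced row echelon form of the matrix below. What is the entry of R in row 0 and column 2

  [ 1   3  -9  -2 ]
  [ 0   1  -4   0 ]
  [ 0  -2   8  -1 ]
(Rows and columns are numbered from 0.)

ρ3 -> ρ3 + 2·ρ2
ρ3 -> -1·ρ3
ρ1 -> ρ1 + 2·ρ3
ρ1 -> ρ1 − 3·ρ2

3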